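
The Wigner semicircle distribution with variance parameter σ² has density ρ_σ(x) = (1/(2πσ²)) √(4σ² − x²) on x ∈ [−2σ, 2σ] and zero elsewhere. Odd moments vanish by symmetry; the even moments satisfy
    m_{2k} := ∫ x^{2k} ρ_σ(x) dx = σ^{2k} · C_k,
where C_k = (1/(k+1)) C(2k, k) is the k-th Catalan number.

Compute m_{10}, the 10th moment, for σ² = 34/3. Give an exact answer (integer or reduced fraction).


By the scaled semicircle moment identity, m_{2k} = σ^{2k} · C_k with k = 5.
C_5 = (1/(k+1)) · C(2k, k) = (1/6) · C(10, 5) = (1/6) · 252 = 42.
σ^{2k} = (σ²)^k = (34/3)^5 = 45435424/243.

Therefore m_{10} = σ^{10} · C_5 = (45435424/243) · 42 = 636095936/81.


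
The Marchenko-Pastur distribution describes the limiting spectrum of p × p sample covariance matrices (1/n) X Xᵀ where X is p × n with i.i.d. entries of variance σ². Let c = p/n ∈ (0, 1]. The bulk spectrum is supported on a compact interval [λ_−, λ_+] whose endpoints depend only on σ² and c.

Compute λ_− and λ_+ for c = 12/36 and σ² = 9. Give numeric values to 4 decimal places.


c = 12/36 = 0.333333; √c = 0.577350.
λ_− = σ² (1 − √c)² = 9 · (1 − 0.577350)² = 9 · (0.422650)² = 1.607695.
λ_+ = σ² (1 + √c)² = 9 · (1 + 0.577350)² = 9 · (1.577350)² = 22.392305.

Rounded to 4 decimal places: λ_− ≈ 1.6077, λ_+ ≈ 22.3923.


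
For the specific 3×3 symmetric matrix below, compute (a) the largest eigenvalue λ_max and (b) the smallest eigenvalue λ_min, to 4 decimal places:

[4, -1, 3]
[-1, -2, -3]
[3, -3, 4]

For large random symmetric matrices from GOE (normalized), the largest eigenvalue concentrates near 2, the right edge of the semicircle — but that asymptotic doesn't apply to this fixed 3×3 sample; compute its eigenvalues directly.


Since M is real symmetric, all three eigenvalues are real; they are the roots of det(λI − M) = λ³ − (tr M) λ² + s λ − det M, where s is the sum of the principal 2×2 minors.
tr M = 4 + (-2) + 4 = 6.
s = (4·(-2) − (-1)²) + (4·4 − 3²) + ((-2)·4 − (-3)²) = -9 + 7 + (-17) = -19.
det M (expand along row 1) = 4·(-17) − (-1)·5 + 3·9 = -36.
Characteristic polynomial: λ³ − 6λ² − 19λ + 36 = 0.
Substitute λ = y + (tr M)/3 = y + 2.000000 to remove the quadratic term: y³ + p·y + q = 0 with p = s − (tr M)²/3 = -31.000000 and q = −2(tr M)³/27 + (tr M)·s/3 − det M = -18.000000.
Three real roots ⇒ use the trigonometric (Viète) form: r = 2√(−p/3) = 6.429101, φ = arccos(3q/(p·r)) = arccos(0.270945) = 1.296421 rad.
y_k = r·cos(φ/3 − 2πk/3) for k = 0, 1, 2 gives y = 5.838082, -0.587176, -5.250907.
λ_k = y_k + 2.000000 gives λ = 7.8381, 1.4128, -3.2509 (check: the sum is 6.0000 = tr M).

Hence λ_max = 7.8381 and λ_min = -3.2509.


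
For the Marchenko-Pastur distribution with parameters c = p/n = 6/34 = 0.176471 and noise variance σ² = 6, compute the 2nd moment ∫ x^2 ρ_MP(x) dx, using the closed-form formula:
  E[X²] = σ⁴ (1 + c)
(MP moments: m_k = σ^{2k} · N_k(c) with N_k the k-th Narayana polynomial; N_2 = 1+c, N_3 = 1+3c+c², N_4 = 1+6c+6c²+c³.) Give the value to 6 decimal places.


E[X²] = σ⁴ (1 + c) (second MP moment). With σ² = 6 (so σ⁴ = 36) and c = 6/34 = 0.176471: E[X²] = 36 · (1 + 0.176471) = 36 · 1.176471.

So E[X^2] = 42.352941.


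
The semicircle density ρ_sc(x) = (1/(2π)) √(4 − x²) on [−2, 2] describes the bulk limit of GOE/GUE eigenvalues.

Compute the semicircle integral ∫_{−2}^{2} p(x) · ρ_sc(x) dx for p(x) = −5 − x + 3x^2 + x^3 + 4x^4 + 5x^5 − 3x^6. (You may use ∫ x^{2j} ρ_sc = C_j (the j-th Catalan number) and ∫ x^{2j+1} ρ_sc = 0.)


Write p(x) = Σ a_i x^i, split into monomials and integrate each against ρ_sc separately.
Using ∫ x^{2j} ρ_sc = C_j = (1/(j+1)) C(2j, j) (Catalan numbers) and ∫ x^{2j+1} ρ_sc = 0 (odd monomials vanish by symmetry):
  i = 0 (even): a_0 · C_{0} = -5 · 1 = -5
  i = 1 (odd): ∫ x^1 ρ_sc = 0 (vanishes)
  i = 2 (even): a_2 · C_{1} = 3 · 1 = 3
  i = 3 (odd): ∫ x^3 ρ_sc = 0 (vanishes)
  i = 4 (even): a_4 · C_{2} = 4 · 2 = 8
  i = 5 (odd): ∫ x^5 ρ_sc = 0 (vanishes)
  i = 6 (even): a_6 · C_{3} = -3 · 5 = -15

Summing the contributions: ∫_{−2}^{2} p(x) ρ_sc(x) dx = (-5) + 3 + 8 + (-15) = -9.


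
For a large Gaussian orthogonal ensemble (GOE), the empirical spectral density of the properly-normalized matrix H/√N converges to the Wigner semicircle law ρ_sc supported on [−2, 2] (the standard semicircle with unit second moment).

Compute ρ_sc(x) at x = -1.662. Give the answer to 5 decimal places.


ρ_sc(x) = (1/(2π)) √(4 − x²). With x = -1.662:
  4 − x² = 4 − (-1.662)² = 4 − 2.762244 = 1.237756.
  √(4 − x²) = 1.112545.
  1/(2π) = 0.159155.
  ρ_sc(-1.662) = 0.159155 · 1.112545 = 0.177067.

Rounded to 5 decimal places: ρ_sc(-1.662) ≈ 0.17707.


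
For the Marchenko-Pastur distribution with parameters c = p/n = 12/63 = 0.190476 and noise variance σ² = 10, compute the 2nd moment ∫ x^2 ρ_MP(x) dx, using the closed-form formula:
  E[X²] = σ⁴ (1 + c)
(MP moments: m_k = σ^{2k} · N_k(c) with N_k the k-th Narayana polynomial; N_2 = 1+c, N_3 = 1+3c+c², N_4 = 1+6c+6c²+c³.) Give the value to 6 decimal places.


E[X²] = σ⁴ (1 + c) (second MP moment). With σ² = 10 (so σ⁴ = 100) and c = 12/63 = 0.190476: E[X²] = 100 · (1 + 0.190476) = 100 · 1.190476.

So E[X^2] = 119.047619.


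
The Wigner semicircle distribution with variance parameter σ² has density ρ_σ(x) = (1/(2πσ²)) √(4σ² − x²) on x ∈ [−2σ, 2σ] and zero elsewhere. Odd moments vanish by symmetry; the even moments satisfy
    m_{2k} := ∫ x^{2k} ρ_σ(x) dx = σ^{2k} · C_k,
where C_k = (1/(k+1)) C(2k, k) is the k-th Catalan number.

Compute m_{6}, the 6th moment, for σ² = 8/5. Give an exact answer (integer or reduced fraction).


By the scaled semicircle moment identity, m_{2k} = σ^{2k} · C_k with k = 3.
C_3 = (1/(k+1)) · C(2k, k) = (1/4) · C(6, 3) = (1/4) · 20 = 5.
σ^{2k} = (σ²)^k = (8/5)^3 = 512/125.

Therefore m_{6} = σ^{6} · C_3 = (512/125) · 5 = 512/25.


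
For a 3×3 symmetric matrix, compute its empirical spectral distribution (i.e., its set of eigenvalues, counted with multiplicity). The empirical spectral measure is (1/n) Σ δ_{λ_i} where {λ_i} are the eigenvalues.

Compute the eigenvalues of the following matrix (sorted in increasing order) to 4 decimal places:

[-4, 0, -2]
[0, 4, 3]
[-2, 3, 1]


Since M is real symmetric, all three eigenvalues are real; they are the roots of det(λI − M) = λ³ − (tr M) λ² + s λ − det M, where s is the sum of the principal 2×2 minors.
tr M = -4 + 4 + 1 = 1.
s = ((-4)·4 − 0²) + ((-4)·1 − (-2)²) + (4·1 − 3²) = -16 + (-8) + (-5) = -29.
det M (expand along row 1) = (-4)·(-5) − 0·6 + (-2)·8 = 4.
Characteristic polynomial: λ³ − λ² − 29λ − 4 = 0.
Substitute λ = y + (tr M)/3 = y + 0.333333 to remove the quadratic term: y³ + p·y + q = 0 with p = s − (tr M)²/3 = -29.333333 and q = −2(tr M)³/27 + (tr M)·s/3 − det M = -13.740741.
Three real roots ⇒ use the trigonometric (Viète) form: r = 2√(−p/3) = 6.253888, φ = arccos(3q/(p·r)) = arccos(0.224709) = 1.344152 rad.
y_k = r·cos(φ/3 − 2πk/3) for k = 0, 1, 2 gives y = 5.636587, -0.472020, -5.164567.
λ_k = y_k + 0.333333 gives λ = 5.9699, -0.1387, -4.8312 (check: the sum is 1.0000 = tr M).

Eigenvalues sorted in increasing order: [-4.8312, -0.1387, 5.9699].


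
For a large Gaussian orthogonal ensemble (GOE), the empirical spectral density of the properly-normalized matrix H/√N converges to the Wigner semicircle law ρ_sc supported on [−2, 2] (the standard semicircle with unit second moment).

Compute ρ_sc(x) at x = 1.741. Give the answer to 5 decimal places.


ρ_sc(x) = (1/(2π)) √(4 − x²). With x = 1.741:
  4 − x² = 4 − (1.741)² = 4 − 3.031081 = 0.968919.
  √(4 − x²) = 0.984337.
  1/(2π) = 0.159155.
  ρ_sc(1.741) = 0.159155 · 0.984337 = 0.156662.

Rounded to 5 decimal places: ρ_sc(1.741) ≈ 0.15666.


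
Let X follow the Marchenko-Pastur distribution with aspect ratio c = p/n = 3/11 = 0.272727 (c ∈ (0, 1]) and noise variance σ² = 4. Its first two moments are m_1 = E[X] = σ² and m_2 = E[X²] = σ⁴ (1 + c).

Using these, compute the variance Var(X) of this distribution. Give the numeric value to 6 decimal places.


m_1 = E[X] = σ² = 4, so m_1² = 16.
m_2 = E[X²] = σ⁴ (1 + c) = 16 · (1 + 0.272727) = 16 · 1.272727 = 20.363636.
(Note m_2 − m_1² simplifies to c · σ⁴ = 0.272727 · 16.)

Var(X) = m_2 − m_1² = 20.363636 − 16 = 4.363636.


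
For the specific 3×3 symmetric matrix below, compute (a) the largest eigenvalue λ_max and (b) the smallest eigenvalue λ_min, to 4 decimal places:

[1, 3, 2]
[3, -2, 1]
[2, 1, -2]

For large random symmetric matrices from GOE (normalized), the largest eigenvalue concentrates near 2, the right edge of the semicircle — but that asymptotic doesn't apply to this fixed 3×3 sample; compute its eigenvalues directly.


Since M is real symmetric, all three eigenvalues are real; they are the roots of det(λI − M) = λ³ − (tr M) λ² + s λ − det M, where s is the sum of the principal 2×2 minors.
tr M = 1 + (-2) + (-2) = -3.
s = (1·(-2) − 3²) + (1·(-2) − 2²) + ((-2)·(-2) − 1²) = -11 + (-6) + 3 = -14.
det M (expand along row 1) = 1·3 − 3·(-8) + 2·7 = 41.
Characteristic polynomial: λ³ + 3λ² − 14λ − 41 = 0.
Substitute λ = y + (tr M)/3 = y − 1.000000 to remove the quadratic term: y³ + p·y + q = 0 with p = s − (tr M)²/3 = -17.000000 and q = −2(tr M)³/27 + (tr M)·s/3 − det M = -25.000000.
Three real roots ⇒ use the trigonometric (Viète) form: r = 2√(−p/3) = 4.760952, φ = arccos(3q/(p·r)) = arccos(0.926656) = 0.385379 rad.
y_k = r·cos(φ/3 − 2πk/3) for k = 0, 1, 2 gives y = 4.721724, -1.832664, -2.889060.
λ_k = y_k − 1.000000 gives λ = 3.7217, -2.8327, -3.8891 (check: the sum is -3.0000 = tr M).

Hence λ_max = 3.7217 and λ_min = -3.8891.


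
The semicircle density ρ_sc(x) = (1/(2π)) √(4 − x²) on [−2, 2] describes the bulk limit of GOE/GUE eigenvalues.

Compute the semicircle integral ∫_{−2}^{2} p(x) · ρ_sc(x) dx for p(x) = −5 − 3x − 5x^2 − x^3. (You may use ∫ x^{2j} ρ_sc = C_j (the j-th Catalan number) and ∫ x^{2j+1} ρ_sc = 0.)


Write p(x) = Σ a_i x^i, split into monomials and integrate each against ρ_sc separately.
Using ∫ x^{2j} ρ_sc = C_j = (1/(j+1)) C(2j, j) (Catalan numbers) and ∫ x^{2j+1} ρ_sc = 0 (odd monomials vanish by symmetry):
  i = 0 (even): a_0 · C_{0} = -5 · 1 = -5
  i = 1 (odd): ∫ x^1 ρ_sc = 0 (vanishes)
  i = 2 (even): a_2 · C_{1} = -5 · 1 = -5
  i = 3 (odd): ∫ x^3 ρ_sc = 0 (vanishes)

Summing the contributions: ∫_{−2}^{2} p(x) ρ_sc(x) dx = (-5) + (-5) = -10.


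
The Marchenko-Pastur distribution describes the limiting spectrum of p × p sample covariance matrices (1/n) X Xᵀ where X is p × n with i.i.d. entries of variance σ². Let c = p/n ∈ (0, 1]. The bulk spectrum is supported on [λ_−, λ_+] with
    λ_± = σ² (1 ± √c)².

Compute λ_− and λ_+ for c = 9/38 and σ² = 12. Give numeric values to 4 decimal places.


c = 9/38 = 0.236842; √c = 0.486664.
λ_− = σ² (1 − √c)² = 12 · (1 − 0.486664)² = 12 · (0.513336)² = 3.162163.
λ_+ = σ² (1 + √c)² = 12 · (1 + 0.486664)² = 12 · (1.486664)² = 26.522048.

Rounded to 4 decimal places: λ_− ≈ 3.1622, λ_+ ≈ 26.5220.


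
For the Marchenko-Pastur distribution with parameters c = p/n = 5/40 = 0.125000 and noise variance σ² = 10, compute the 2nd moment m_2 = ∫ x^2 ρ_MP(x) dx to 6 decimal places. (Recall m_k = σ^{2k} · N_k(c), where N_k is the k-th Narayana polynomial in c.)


E[X²] = σ⁴ (1 + c) (second MP moment). With σ² = 10 (so σ⁴ = 100) and c = 5/40 = 0.125000: E[X²] = 100 · (1 + 0.125000) = 100 · 1.125000.

So E[X^2] = 112.500000.


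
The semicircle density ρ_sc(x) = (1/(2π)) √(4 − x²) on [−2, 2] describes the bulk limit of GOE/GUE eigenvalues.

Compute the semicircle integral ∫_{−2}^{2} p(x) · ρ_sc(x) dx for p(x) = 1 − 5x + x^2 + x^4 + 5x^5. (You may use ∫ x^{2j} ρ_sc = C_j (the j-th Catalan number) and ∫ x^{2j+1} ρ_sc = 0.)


Write p(x) = Σ a_i x^i, split into monomials and integrate each against ρ_sc separately.
Using ∫ x^{2j} ρ_sc = C_j = (1/(j+1)) C(2j, j) (Catalan numbers) and ∫ x^{2j+1} ρ_sc = 0 (odd monomials vanish by symmetry):
  i = 0 (even): a_0 · C_{0} = 1 · 1 = 1
  i = 1 (odd): ∫ x^1 ρ_sc = 0 (vanishes)
  i = 2 (even): a_2 · C_{1} = 1 · 1 = 1
  i = 4 (even): a_4 · C_{2} = 1 · 2 = 2
  i = 5 (odd): ∫ x^5 ρ_sc = 0 (vanishes)

Summing the contributions: ∫_{−2}^{2} p(x) ρ_sc(x) dx = 1 + 1 + 2 = 4.


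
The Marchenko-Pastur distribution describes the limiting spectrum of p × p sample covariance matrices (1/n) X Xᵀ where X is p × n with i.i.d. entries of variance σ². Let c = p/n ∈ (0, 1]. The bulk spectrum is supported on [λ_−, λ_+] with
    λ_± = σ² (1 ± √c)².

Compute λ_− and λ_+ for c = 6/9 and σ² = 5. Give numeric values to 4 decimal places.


c = 6/9 = 0.666667; √c = 0.816497.
λ_− = σ² (1 − √c)² = 5 · (1 − 0.816497)² = 5 · (0.183503)² = 0.168368.
λ_+ = σ² (1 + √c)² = 5 · (1 + 0.816497)² = 5 · (1.816497)² = 16.498299.

Rounded to 4 decimal places: λ_− ≈ 0.1684, λ_+ ≈ 16.4983.


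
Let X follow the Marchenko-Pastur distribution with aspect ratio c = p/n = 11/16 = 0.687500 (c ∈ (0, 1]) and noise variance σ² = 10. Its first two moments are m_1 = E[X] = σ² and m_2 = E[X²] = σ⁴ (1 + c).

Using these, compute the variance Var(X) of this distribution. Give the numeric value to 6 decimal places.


m_1 = E[X] = σ² = 10, so m_1² = 100.
m_2 = E[X²] = σ⁴ (1 + c) = 100 · (1 + 0.687500) = 100 · 1.687500 = 168.750000.
(Note m_2 − m_1² simplifies to c · σ⁴ = 0.687500 · 100.)

Var(X) = m_2 − m_1² = 168.750000 − 100 = 68.750000.


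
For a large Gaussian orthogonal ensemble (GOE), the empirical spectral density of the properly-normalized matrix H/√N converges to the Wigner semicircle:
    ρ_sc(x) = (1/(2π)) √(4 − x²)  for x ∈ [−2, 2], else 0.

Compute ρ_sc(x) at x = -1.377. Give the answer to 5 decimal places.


ρ_sc(x) = (1/(2π)) √(4 − x²). With x = -1.377:
  4 − x² = 4 − (-1.377)² = 4 − 1.896129 = 2.103871.
  √(4 − x²) = 1.450473.
  1/(2π) = 0.159155.
  ρ_sc(-1.377) = 0.159155 · 1.450473 = 0.230850.

Rounded to 5 decimal places: ρ_sc(-1.377) ≈ 0.23085.


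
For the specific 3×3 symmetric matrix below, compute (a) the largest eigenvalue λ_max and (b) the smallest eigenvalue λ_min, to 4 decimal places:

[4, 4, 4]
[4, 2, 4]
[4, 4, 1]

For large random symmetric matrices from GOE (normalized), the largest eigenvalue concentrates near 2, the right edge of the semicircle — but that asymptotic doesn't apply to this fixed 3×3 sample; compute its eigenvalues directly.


Since M is real symmetric, all three eigenvalues are real; they are the roots of det(λI − M) = λ³ − (tr M) λ² + s λ − det M, where s is the sum of the principal 2×2 minors.
tr M = 4 + 2 + 1 = 7.
s = (4·2 − 4²) + (4·1 − 4²) + (2·1 − 4²) = -8 + (-12) + (-14) = -34.
det M (expand along row 1) = 4·(-14) − 4·(-12) + 4·8 = 24.
Characteristic polynomial: λ³ − 7λ² − 34λ − 24 = 0.
Substitute λ = y + (tr M)/3 = y + 2.333333 to remove the quadratic term: y³ + p·y + q = 0 with p = s − (tr M)²/3 = -50.333333 and q = −2(tr M)³/27 + (tr M)·s/3 − det M = -128.740741.
Three real roots ⇒ use the trigonometric (Viète) form: r = 2√(−p/3) = 8.192137, φ = arccos(3q/(p·r)) = arccos(0.936665) = 0.357813 rad.
y_k = r·cos(φ/3 − 2πk/3) for k = 0, 1, 2 gives y = 8.133937, -3.222794, -4.911143.
λ_k = y_k + 2.333333 gives λ = 10.4673, -0.8895, -2.5778 (check: the sum is 7.0000 = tr M).

Hence λ_max = 10.4673 and λ_min = -2.5778.


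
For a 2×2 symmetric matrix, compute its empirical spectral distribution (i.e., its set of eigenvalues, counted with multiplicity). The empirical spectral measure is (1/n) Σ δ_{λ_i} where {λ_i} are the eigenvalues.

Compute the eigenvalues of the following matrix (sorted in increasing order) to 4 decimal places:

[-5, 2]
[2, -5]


Since M is real symmetric, both eigenvalues are real; they are the roots of det(λI − M) = λ² − (tr M) λ + det M.
tr M = -5 + (-5) = -10.
det M = (-5)·(-5) − 2² = 25 − 4 = 21.
Characteristic polynomial: λ² + 10λ + 21 = 0.
Discriminant Δ = (tr M)² − 4·det M = 100 − 84 = 16; √Δ = 4.000000.
λ = (tr M ± √Δ)/2 = (-10 ± 4.000000)/2, giving (tr M − √Δ)/2 = -7.0000 and (tr M + √Δ)/2 = -3.0000.

Eigenvalues sorted in increasing order: [-7.0000, -3.0000].


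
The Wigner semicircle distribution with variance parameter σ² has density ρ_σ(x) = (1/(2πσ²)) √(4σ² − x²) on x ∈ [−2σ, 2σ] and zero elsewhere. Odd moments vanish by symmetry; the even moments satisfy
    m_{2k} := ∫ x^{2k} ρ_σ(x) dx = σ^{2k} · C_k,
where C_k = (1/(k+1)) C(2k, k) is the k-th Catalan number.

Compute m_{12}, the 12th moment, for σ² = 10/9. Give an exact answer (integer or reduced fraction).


By the scaled semicircle moment identity, m_{2k} = σ^{2k} · C_k with k = 6.
C_6 = (1/(k+1)) · C(2k, k) = (1/7) · C(12, 6) = (1/7) · 924 = 132.
σ^{2k} = (σ²)^k = (10/9)^6 = 1000000/531441.

Therefore m_{12} = σ^{12} · C_6 = (1000000/531441) · 132 = 44000000/177147.


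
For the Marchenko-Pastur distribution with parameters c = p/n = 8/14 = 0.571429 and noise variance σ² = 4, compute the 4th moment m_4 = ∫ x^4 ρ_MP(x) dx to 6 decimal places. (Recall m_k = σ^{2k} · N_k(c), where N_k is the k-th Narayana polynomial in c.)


E[X⁴] = σ⁸ (1 + 6c + 6c² + c³) (fourth MP moment). With σ² = 4 (so σ⁸ = 256) and c = 8/14 = 0.571429: E[X⁴] = 256 · (1 + 6·0.571429 + 6·(0.571429)² + (0.571429)³) = 256 · 6.574344.

So E[X^4] = 1683.032070.


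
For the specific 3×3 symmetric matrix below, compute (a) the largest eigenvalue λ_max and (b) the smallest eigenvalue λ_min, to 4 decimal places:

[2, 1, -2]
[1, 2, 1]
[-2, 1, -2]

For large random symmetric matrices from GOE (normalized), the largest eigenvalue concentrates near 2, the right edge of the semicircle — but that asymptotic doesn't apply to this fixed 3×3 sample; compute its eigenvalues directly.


Since M is real symmetric, all three eigenvalues are real; they are the roots of det(λI − M) = λ³ − (tr M) λ² + s λ − det M, where s is the sum of the principal 2×2 minors.
tr M = 2 + 2 + (-2) = 2.
s = (2·2 − 1²) + (2·(-2) − (-2)²) + (2·(-2) − 1²) = 3 + (-8) + (-5) = -10.
det M (expand along row 1) = 2·(-5) − 1·0 + (-2)·5 = -20.
Characteristic polynomial: λ³ − 2λ² − 10λ + 20 = 0.
Substitute λ = y + (tr M)/3 = y + 0.666667 to remove the quadratic term: y³ + p·y + q = 0 with p = s − (tr M)²/3 = -11.333333 and q = −2(tr M)³/27 + (tr M)·s/3 − det M = 12.740741.
Three real roots ⇒ use the trigonometric (Viète) form: r = 2√(−p/3) = 3.887301, φ = arccos(3q/(p·r)) = arccos(-0.867581) = 2.621114 rad.
y_k = r·cos(φ/3 − 2πk/3) for k = 0, 1, 2 gives y = 2.495611, 1.333333, -3.828944.
λ_k = y_k + 0.666667 gives λ = 3.1623, 2.0000, -3.1623 (check: the sum is 2.0000 = tr M).

Hence λ_max = 3.1623 and λ_min = -3.1623.


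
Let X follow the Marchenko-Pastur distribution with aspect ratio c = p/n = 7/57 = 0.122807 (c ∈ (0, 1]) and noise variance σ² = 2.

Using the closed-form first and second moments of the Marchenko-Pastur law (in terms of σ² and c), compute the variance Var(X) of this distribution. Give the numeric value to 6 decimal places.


Recall the MP moments m_1 = E[X] = σ² and m_2 = E[X²] = σ⁴ (1 + c).
m_1 = E[X] = σ² = 2, so m_1² = 4.
m_2 = E[X²] = σ⁴ (1 + c) = 4 · (1 + 0.122807) = 4 · 1.122807 = 4.491228.
(Note m_2 − m_1² simplifies to c · σ⁴ = 0.122807 · 4.)

Var(X) = m_2 − m_1² = 4.491228 − 4 = 0.491228.


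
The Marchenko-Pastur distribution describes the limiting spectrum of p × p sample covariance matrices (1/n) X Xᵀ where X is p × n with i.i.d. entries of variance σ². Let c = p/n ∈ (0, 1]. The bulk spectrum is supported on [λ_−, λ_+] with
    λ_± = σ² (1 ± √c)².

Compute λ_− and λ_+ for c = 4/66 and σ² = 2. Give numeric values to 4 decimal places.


c = 4/66 = 0.060606; √c = 0.246183.
λ_− = σ² (1 − √c)² = 2 · (1 − 0.246183)² = 2 · (0.753817)² = 1.136480.
λ_+ = σ² (1 + √c)² = 2 · (1 + 0.246183)² = 2 · (1.246183)² = 3.105944.

Rounded to 4 decimal places: λ_− ≈ 1.1365, λ_+ ≈ 3.1059.


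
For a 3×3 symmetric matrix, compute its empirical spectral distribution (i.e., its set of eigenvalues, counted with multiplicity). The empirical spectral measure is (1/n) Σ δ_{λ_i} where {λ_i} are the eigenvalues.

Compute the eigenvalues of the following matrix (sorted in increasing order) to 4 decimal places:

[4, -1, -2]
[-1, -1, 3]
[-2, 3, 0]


Since M is real symmetric, all three eigenvalues are real; they are the roots of det(λI − M) = λ³ − (tr M) λ² + s λ − det M, where s is the sum of the principal 2×2 minors.
tr M = 4 + (-1) + 0 = 3.
s = (4·(-1) − (-1)²) + (4·0 − (-2)²) + ((-1)·0 − 3²) = -5 + (-4) + (-9) = -18.
det M (expand along row 1) = 4·(-9) − (-1)·6 + (-2)·(-5) = -20.
Characteristic polynomial: λ³ − 3λ² − 18λ + 20 = 0.
Substitute λ = y + (tr M)/3 = y + 1.000000 to remove the quadratic term: y³ + p·y + q = 0 with p = s − (tr M)²/3 = -21.000000 and q = −2(tr M)³/27 + (tr M)·s/3 − det M = 0.000000.
Three real roots ⇒ use the trigonometric (Viète) form: r = 2√(−p/3) = 5.291503, φ = arccos(3q/(p·r)) = arccos(0.000000) = 1.570796 rad.
y_k = r·cos(φ/3 − 2πk/3) for k = 0, 1, 2 gives y = 4.582576, 0.000000, -4.582576.
λ_k = y_k + 1.000000 gives λ = 5.5826, 1.0000, -3.5826 (check: the sum is 3.0000 = tr M).

Eigenvalues sorted in increasing order: [-3.5826, 1.0000, 5.5826].


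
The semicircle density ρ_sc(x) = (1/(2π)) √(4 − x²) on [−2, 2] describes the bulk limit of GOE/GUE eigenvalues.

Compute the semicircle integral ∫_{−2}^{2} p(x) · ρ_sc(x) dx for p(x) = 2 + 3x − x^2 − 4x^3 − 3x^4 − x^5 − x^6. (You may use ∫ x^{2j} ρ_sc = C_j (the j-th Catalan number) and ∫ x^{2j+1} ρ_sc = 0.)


Write p(x) = Σ a_i x^i, split into monomials and integrate each against ρ_sc separately.
Using ∫ x^{2j} ρ_sc = C_j = (1/(j+1)) C(2j, j) (Catalan numbers) and ∫ x^{2j+1} ρ_sc = 0 (odd monomials vanish by symmetry):
  i = 0 (even): a_0 · C_{0} = 2 · 1 = 2
  i = 1 (odd): ∫ x^1 ρ_sc = 0 (vanishes)
  i = 2 (even): a_2 · C_{1} = -1 · 1 = -1
  i = 3 (odd): ∫ x^3 ρ_sc = 0 (vanishes)
  i = 4 (even): a_4 · C_{2} = -3 · 2 = -6
  i = 5 (odd): ∫ x^5 ρ_sc = 0 (vanishes)
  i = 6 (even): a_6 · C_{3} = -1 · 5 = -5

Summing the contributions: ∫_{−2}^{2} p(x) ρ_sc(x) dx = 2 + (-1) + (-6) + (-5) = -10.


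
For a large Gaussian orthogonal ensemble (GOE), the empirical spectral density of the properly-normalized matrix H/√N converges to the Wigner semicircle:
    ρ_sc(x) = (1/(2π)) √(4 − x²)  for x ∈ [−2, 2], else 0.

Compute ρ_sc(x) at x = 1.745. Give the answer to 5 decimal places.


ρ_sc(x) = (1/(2π)) √(4 − x²). With x = 1.745:
  4 − x² = 4 − (1.745)² = 4 − 3.045025 = 0.954975.
  √(4 − x²) = 0.977228.
  1/(2π) = 0.159155.
  ρ_sc(1.745) = 0.159155 · 0.977228 = 0.155531.

Rounded to 5 decimal places: ρ_sc(1.745) ≈ 0.15553.


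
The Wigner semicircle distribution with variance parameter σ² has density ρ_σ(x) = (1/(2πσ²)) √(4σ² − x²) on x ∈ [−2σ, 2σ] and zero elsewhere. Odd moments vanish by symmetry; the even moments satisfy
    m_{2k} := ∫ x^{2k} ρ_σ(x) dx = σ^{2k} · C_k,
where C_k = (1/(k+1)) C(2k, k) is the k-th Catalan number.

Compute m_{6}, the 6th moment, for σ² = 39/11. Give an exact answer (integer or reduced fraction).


By the scaled semicircle moment identity, m_{2k} = σ^{2k} · C_k with k = 3.
C_3 = (1/(k+1)) · C(2k, k) = (1/4) · C(6, 3) = (1/4) · 20 = 5.
σ^{2k} = (σ²)^k = (39/11)^3 = 59319/1331.

Therefore m_{6} = σ^{6} · C_3 = (59319/1331) · 5 = 296595/1331.


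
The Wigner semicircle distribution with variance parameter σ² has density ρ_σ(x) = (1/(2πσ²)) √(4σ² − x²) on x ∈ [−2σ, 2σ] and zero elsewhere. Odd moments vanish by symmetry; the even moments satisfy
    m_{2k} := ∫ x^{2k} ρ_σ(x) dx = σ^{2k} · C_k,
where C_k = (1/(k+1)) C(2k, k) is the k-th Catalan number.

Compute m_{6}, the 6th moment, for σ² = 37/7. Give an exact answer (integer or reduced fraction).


By the scaled semicircle moment identity, m_{2k} = σ^{2k} · C_k with k = 3.
C_3 = (1/(k+1)) · C(2k, k) = (1/4) · C(6, 3) = (1/4) · 20 = 5.
σ^{2k} = (σ²)^k = (37/7)^3 = 50653/343.

Therefore m_{6} = σ^{6} · C_3 = (50653/343) · 5 = 253265/343.


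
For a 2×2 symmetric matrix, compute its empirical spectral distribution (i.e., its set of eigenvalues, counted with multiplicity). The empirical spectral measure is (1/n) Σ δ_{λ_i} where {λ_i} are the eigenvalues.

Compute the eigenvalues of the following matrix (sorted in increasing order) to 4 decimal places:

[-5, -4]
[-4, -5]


Since M is real symmetric, both eigenvalues are real; they are the roots of det(λI − M) = λ² − (tr M) λ + det M.
tr M = -5 + (-5) = -10.
det M = (-5)·(-5) − (-4)² = 25 − 16 = 9.
Characteristic polynomial: λ² + 10λ + 9 = 0.
Discriminant Δ = (tr M)² − 4·det M = 100 − 36 = 64; √Δ = 8.000000.
λ = (tr M ± √Δ)/2 = (-10 ± 8.000000)/2, giving (tr M − √Δ)/2 = -9.0000 and (tr M + √Δ)/2 = -1.0000.

Eigenvalues sorted in increasing order: [-9.0000, -1.0000].


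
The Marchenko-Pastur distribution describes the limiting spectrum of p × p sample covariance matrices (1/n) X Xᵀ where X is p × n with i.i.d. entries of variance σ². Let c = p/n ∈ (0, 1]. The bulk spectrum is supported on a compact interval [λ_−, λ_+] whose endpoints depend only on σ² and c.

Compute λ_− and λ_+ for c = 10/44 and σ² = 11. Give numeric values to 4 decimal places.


c = 10/44 = 0.227273; √c = 0.476731.
λ_− = σ² (1 − √c)² = 11 · (1 − 0.476731)² = 11 · (0.523269)² = 3.011912.
λ_+ = σ² (1 + √c)² = 11 · (1 + 0.476731)² = 11 · (1.476731)² = 23.988088.

Rounded to 4 decimal places: λ_− ≈ 3.0119, λ_+ ≈ 23.9881.


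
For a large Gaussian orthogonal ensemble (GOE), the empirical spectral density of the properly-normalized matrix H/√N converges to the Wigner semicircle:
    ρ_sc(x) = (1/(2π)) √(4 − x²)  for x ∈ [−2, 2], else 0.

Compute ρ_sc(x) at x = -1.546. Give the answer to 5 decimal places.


ρ_sc(x) = (1/(2π)) √(4 − x²). With x = -1.546:
  4 − x² = 4 − (-1.546)² = 4 − 2.390116 = 1.609884.
  √(4 − x²) = 1.268812.
  1/(2π) = 0.159155.
  ρ_sc(-1.546) = 0.159155 · 1.268812 = 0.201938.

Rounded to 5 decimal places: ρ_sc(-1.546) ≈ 0.20194.


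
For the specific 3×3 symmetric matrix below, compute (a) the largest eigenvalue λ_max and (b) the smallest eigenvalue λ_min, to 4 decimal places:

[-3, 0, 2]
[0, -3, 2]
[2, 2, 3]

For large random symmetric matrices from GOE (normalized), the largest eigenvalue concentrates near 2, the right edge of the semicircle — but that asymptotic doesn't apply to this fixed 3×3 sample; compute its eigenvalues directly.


Since M is real symmetric, all three eigenvalues are real; they are the roots of det(λI − M) = λ³ − (tr M) λ² + s λ − det M, where s is the sum of the principal 2×2 minors.
tr M = -3 + (-3) + 3 = -3.
s = ((-3)·(-3) − 0²) + ((-3)·3 − 2²) + ((-3)·3 − 2²) = 9 + (-13) + (-13) = -17.
det M (expand along row 1) = (-3)·(-13) − 0·(-4) + 2·6 = 51.
Characteristic polynomial: λ³ + 3λ² − 17λ − 51 = 0.
Substitute λ = y + (tr M)/3 = y − 1.000000 to remove the quadratic term: y³ + p·y + q = 0 with p = s − (tr M)²/3 = -20.000000 and q = −2(tr M)³/27 + (tr M)·s/3 − det M = -32.000000.
Three real roots ⇒ use the trigonometric (Viète) form: r = 2√(−p/3) = 5.163978, φ = arccos(3q/(p·r)) = arccos(0.929516) = 0.377698 rad.
y_k = r·cos(φ/3 − 2πk/3) for k = 0, 1, 2 gives y = 5.123106, -2.000000, -3.123106.
λ_k = y_k − 1.000000 gives λ = 4.1231, -3.0000, -4.1231 (check: the sum is -3.0000 = tr M).

Hence λ_max = 4.1231 and λ_min = -4.1231.


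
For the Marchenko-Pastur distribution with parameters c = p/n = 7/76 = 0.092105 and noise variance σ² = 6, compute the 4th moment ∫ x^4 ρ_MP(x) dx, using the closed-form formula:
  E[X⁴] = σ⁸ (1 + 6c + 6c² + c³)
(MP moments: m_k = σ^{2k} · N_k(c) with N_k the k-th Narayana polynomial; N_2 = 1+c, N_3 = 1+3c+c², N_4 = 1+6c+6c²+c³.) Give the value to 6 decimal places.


E[X⁴] = σ⁸ (1 + 6c + 6c² + c³) (fourth MP moment). With σ² = 6 (so σ⁸ = 1296) and c = 7/76 = 0.092105: E[X⁴] = 1296 · (1 + 6·0.092105 + 6·(0.092105)² + (0.092105)³) = 1296 · 1.604313.

So E[X^4] = 2079.189933.


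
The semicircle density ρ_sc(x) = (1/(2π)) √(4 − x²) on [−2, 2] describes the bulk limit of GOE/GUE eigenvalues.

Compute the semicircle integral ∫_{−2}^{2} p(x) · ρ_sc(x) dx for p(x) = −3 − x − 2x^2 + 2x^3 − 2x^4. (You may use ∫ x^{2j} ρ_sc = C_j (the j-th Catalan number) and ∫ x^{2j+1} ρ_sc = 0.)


Write p(x) = Σ a_i x^i, split into monomials and integrate each against ρ_sc separately.
Using ∫ x^{2j} ρ_sc = C_j = (1/(j+1)) C(2j, j) (Catalan numbers) and ∫ x^{2j+1} ρ_sc = 0 (odd monomials vanish by symmetry):
  i = 0 (even): a_0 · C_{0} = -3 · 1 = -3
  i = 1 (odd): ∫ x^1 ρ_sc = 0 (vanishes)
  i = 2 (even): a_2 · C_{1} = -2 · 1 = -2
  i = 3 (odd): ∫ x^3 ρ_sc = 0 (vanishes)
  i = 4 (even): a_4 · C_{2} = -2 · 2 = -4

Summing the contributions: ∫_{−2}^{2} p(x) ρ_sc(x) dx = (-3) + (-2) + (-4) = -9.


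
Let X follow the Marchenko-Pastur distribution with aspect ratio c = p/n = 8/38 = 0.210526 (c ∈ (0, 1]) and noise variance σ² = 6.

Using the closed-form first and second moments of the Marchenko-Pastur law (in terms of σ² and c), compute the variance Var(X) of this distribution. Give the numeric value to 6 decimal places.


Recall the MP moments m_1 = E[X] = σ² and m_2 = E[X²] = σ⁴ (1 + c).
m_1 = E[X] = σ² = 6, so m_1² = 36.
m_2 = E[X²] = σ⁴ (1 + c) = 36 · (1 + 0.210526) = 36 · 1.210526 = 43.578947.
(Note m_2 − m_1² simplifies to c · σ⁴ = 0.210526 · 36.)

Var(X) = m_2 − m_1² = 43.578947 − 36 = 7.578947.


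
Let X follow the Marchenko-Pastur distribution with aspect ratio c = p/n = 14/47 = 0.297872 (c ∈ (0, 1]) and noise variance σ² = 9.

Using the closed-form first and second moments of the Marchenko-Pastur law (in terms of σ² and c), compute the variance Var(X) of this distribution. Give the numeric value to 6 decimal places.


Recall the MP moments m_1 = E[X] = σ² and m_2 = E[X²] = σ⁴ (1 + c).
m_1 = E[X] = σ² = 9, so m_1² = 81.
m_2 = E[X²] = σ⁴ (1 + c) = 81 · (1 + 0.297872) = 81 · 1.297872 = 105.127660.
(Note m_2 − m_1² simplifies to c · σ⁴ = 0.297872 · 81.)

Var(X) = m_2 − m_1² = 105.127660 − 81 = 24.127660.


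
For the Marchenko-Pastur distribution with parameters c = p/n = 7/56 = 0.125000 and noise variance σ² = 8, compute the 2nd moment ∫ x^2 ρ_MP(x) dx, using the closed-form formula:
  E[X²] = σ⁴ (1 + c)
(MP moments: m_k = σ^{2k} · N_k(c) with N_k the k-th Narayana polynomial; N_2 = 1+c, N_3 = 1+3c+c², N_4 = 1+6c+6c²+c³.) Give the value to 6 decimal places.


E[X²] = σ⁴ (1 + c) (second MP moment). With σ² = 8 (so σ⁴ = 64) and c = 7/56 = 0.125000: E[X²] = 64 · (1 + 0.125000) = 64 · 1.125000.

So E[X^2] = 72.000000.


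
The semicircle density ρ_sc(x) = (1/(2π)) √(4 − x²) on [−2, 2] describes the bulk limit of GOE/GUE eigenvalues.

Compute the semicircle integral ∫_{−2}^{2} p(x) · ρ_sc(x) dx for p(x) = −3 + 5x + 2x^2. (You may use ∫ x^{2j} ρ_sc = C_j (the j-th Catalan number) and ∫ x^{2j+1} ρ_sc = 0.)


Write p(x) = Σ a_i x^i, split into monomials and integrate each against ρ_sc separately.
Using ∫ x^{2j} ρ_sc = C_j = (1/(j+1)) C(2j, j) (Catalan numbers) and ∫ x^{2j+1} ρ_sc = 0 (odd monomials vanish by symmetry):
  i = 0 (even): a_0 · C_{0} = -3 · 1 = -3
  i = 1 (odd): ∫ x^1 ρ_sc = 0 (vanishes)
  i = 2 (even): a_2 · C_{1} = 2 · 1 = 2

Summing the contributions: ∫_{−2}^{2} p(x) ρ_sc(x) dx = (-3) + 2 = -1.


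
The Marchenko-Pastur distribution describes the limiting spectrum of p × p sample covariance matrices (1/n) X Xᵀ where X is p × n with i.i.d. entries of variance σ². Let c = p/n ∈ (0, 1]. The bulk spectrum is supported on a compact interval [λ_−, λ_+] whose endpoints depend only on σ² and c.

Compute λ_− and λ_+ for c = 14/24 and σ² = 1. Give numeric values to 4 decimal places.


c = 14/24 = 0.583333; √c = 0.763763.
λ_− = σ² (1 − √c)² = 1 · (1 − 0.763763)² = 1 · (0.236237)² = 0.055808.
λ_+ = σ² (1 + √c)² = 1 · (1 + 0.763763)² = 1 · (1.763763)² = 3.110859.

Rounded to 4 decimal places: λ_− ≈ 0.0558, λ_+ ≈ 3.1109.


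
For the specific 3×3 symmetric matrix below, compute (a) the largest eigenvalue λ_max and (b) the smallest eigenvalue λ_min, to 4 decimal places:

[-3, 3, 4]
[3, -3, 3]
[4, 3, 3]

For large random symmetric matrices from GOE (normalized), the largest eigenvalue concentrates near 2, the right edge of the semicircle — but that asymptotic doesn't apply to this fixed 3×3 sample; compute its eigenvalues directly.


Since M is real symmetric, all three eigenvalues are real; they are the roots of det(λI − M) = λ³ − (tr M) λ² + s λ − det M, where s is the sum of the principal 2×2 minors.
tr M = -3 + (-3) + 3 = -3.
s = ((-3)·(-3) − 3²) + ((-3)·3 − 4²) + ((-3)·3 − 3²) = 0 + (-25) + (-18) = -43.
det M (expand along row 1) = (-3)·(-18) − 3·(-3) + 4·21 = 147.
Characteristic polynomial: λ³ + 3λ² − 43λ − 147 = 0.
Substitute λ = y + (tr M)/3 = y − 1.000000 to remove the quadratic term: y³ + p·y + q = 0 with p = s − (tr M)²/3 = -46.000000 and q = −2(tr M)³/27 + (tr M)·s/3 − det M = -102.000000.
Three real roots ⇒ use the trigonometric (Viète) form: r = 2√(−p/3) = 7.831560, φ = arccos(3q/(p·r)) = arccos(0.849406) = 0.555938 rad.
y_k = r·cos(φ/3 − 2πk/3) for k = 0, 1, 2 gives y = 7.697474, -2.599067, -5.098407.
λ_k = y_k − 1.000000 gives λ = 6.6975, -3.5991, -6.0984 (check: the sum is -3.0000 = tr M).

Hence λ_max = 6.6975 and λ_min = -6.0984.


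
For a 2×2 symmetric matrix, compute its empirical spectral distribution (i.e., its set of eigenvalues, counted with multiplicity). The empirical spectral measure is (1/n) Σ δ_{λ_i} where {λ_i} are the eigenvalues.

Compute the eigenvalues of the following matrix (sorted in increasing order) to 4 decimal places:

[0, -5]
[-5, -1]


Since M is real symmetric, both eigenvalues are real; they are the roots of det(λI − M) = λ² − (tr M) λ + det M.
tr M = 0 + (-1) = -1.
det M = 0·(-1) − (-5)² = 0 − 25 = -25.
Characteristic polynomial: λ² + λ − 25 = 0.
Discriminant Δ = (tr M)² − 4·det M = 1 − (-100) = 101; √Δ = 10.049876.
λ = (tr M ± √Δ)/2 = (-1 ± 10.049876)/2, giving (tr M − √Δ)/2 = -5.5249 and (tr M + √Δ)/2 = 4.5249.

Eigenvalues sorted in increasing order: [-5.5249, 4.5249].


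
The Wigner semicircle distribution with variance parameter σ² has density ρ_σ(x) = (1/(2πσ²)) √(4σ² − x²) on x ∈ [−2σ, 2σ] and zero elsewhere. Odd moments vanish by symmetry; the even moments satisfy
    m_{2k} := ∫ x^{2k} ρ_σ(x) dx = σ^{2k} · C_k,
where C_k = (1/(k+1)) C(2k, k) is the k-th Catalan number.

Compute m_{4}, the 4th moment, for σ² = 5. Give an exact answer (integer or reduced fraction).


By the scaled semicircle moment identity, m_{2k} = σ^{2k} · C_k with k = 2.
C_2 = (1/(k+1)) · C(2k, k) = (1/3) · C(4, 2) = (1/3) · 6 = 2.
σ^{2k} = (σ²)^k = (5)^2 = 25.

Therefore m_{4} = σ^{4} · C_2 = 25 · 2 = 50.


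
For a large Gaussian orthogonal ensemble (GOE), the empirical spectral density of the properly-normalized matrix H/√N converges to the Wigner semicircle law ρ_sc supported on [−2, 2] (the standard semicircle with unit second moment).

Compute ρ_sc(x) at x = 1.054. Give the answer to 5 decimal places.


ρ_sc(x) = (1/(2π)) √(4 − x²). With x = 1.054:
  4 − x² = 4 − (1.054)² = 4 − 1.110916 = 2.889084.
  √(4 − x²) = 1.699731.
  1/(2π) = 0.159155.
  ρ_sc(1.054) = 0.159155 · 1.699731 = 0.270521.

Rounded to 5 decimal places: ρ_sc(1.054) ≈ 0.27052.


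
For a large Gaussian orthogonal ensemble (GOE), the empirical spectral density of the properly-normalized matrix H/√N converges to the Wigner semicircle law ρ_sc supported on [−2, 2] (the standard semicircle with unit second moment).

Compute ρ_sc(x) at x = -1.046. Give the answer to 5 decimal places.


ρ_sc(x) = (1/(2π)) √(4 − x²). With x = -1.046:
  4 − x² = 4 − (-1.046)² = 4 − 1.094116 = 2.905884.
  √(4 − x²) = 1.704665.
  1/(2π) = 0.159155.
  ρ_sc(-1.046) = 0.159155 · 1.704665 = 0.271306.

Rounded to 5 decimal places: ρ_sc(-1.046) ≈ 0.27131.


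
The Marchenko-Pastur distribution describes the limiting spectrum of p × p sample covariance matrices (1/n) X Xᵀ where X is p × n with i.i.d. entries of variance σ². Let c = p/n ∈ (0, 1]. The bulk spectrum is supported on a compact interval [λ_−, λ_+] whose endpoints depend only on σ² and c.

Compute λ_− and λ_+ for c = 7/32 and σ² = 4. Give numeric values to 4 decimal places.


c = 7/32 = 0.218750; √c = 0.467707.
λ_− = σ² (1 − √c)² = 4 · (1 − 0.467707)² = 4 · (0.532293)² = 1.133343.
λ_+ = σ² (1 + √c)² = 4 · (1 + 0.467707)² = 4 · (1.467707)² = 8.616657.

Rounded to 4 decimal places: λ_− ≈ 1.1333, λ_+ ≈ 8.6167.


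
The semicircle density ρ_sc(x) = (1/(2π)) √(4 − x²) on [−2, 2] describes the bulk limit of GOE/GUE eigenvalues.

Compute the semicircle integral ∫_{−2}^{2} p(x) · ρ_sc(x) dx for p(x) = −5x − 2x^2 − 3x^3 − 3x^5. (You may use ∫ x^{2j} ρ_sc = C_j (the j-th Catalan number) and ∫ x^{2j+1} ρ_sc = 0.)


Write p(x) = Σ a_i x^i, split into monomials and integrate each against ρ_sc separately.
Using ∫ x^{2j} ρ_sc = C_j = (1/(j+1)) C(2j, j) (Catalan numbers) and ∫ x^{2j+1} ρ_sc = 0 (odd monomials vanish by symmetry):
  i = 1 (odd): ∫ x^1 ρ_sc = 0 (vanishes)
  i = 2 (even): a_2 · C_{1} = -2 · 1 = -2
  i = 3 (odd): ∫ x^3 ρ_sc = 0 (vanishes)
  i = 5 (odd): ∫ x^5 ρ_sc = 0 (vanishes)

Summing the contributions: ∫_{−2}^{2} p(x) ρ_sc(x) dx = -2.


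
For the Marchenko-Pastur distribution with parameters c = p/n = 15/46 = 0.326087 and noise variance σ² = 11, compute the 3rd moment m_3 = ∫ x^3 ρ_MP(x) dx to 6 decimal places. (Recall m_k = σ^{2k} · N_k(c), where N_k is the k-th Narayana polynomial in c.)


E[X³] = σ⁶ (1 + 3c + c²) (third MP moment). With σ² = 11 (so σ⁶ = 1331) and c = 15/46 = 0.326087: E[X³] = 1331 · (1 + 3·0.326087 + (0.326087)²) = 1331 · 2.084594.

So E[X^3] = 2774.594045.


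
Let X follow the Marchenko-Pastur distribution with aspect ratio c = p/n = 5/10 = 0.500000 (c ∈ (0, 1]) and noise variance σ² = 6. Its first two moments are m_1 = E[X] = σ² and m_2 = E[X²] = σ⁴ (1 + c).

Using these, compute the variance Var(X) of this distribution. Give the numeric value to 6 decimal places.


m_1 = E[X] = σ² = 6, so m_1² = 36.
m_2 = E[X²] = σ⁴ (1 + c) = 36 · (1 + 0.500000) = 36 · 1.500000 = 54.000000.
(Note m_2 − m_1² simplifies to c · σ⁴ = 0.500000 · 36.)

Var(X) = m_2 − m_1² = 54.000000 − 36 = 18.000000.


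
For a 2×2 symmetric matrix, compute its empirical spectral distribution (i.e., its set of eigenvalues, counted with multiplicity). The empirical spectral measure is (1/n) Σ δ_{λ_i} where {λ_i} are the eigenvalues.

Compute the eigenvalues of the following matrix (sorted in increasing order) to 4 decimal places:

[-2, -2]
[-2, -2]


Since M is real symmetric, both eigenvalues are real; they are the roots of det(λI − M) = λ² − (tr M) λ + det M.
tr M = -2 + (-2) = -4.
det M = (-2)·(-2) − (-2)² = 4 − 4 = 0.
Characteristic polynomial: λ² + 4λ = 0.
Discriminant Δ = (tr M)² − 4·det M = 16 − 0 = 16; √Δ = 4.000000.
λ = (tr M ± √Δ)/2 = (-4 ± 4.000000)/2, giving (tr M − √Δ)/2 = -4.0000 and (tr M + √Δ)/2 = 0.0000.

Eigenvalues sorted in increasing order: [-4.0000, 0.0000].
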